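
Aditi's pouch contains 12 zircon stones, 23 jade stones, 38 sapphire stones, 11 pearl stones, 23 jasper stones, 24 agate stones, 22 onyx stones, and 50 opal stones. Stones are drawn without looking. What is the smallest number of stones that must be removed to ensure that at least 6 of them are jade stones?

In the worst case for collecting jade stones, every non-jade stone comes out first.
There are 12 + 38 + 11 + 23 + 24 + 22 + 50 = 180 non-jade stones altogether.
After those, each further stone must be jade, so 180 + 6 = 186 draws guarantee 6 jade stones.

186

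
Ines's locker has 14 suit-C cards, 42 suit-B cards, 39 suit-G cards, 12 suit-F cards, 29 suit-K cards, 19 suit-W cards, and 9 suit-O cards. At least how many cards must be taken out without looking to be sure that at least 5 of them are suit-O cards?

160

In the worst case for collecting suit-O cards, every non-suit-O card comes out first.
There are 14 + 42 + 39 + 12 + 29 + 19 = 155 non-suit-O cards altogether.
After those, each further card must be suit-O, so 155 + 5 = 160 draws guarantee 5 suit-O cards.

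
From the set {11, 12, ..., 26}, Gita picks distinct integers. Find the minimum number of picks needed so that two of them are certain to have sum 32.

12

A set avoiding the sum 32 can contain at most one of each pair {x, 32−x}, plus the 6 elements whose complement lies outside the range or equal to its own complement.
The integers 16, …, 26 (11 of them) are such a set: any two sum to at least 16+17 = 33 > 32.
By the pigeonhole principle, any 12th integer completes one of the 5 pairs, so 12 choices force a sum of 32.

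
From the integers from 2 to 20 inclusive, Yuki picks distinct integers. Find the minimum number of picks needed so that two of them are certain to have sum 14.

A set avoiding the sum 14 can contain at most one of each pair {x, 14−x}, plus the 9 elements whose complement lies outside the range or equal to its own complement.
The integers 7, …, 20 (14 of them) are such a set: any two sum to at least 7+8 = 15 > 14.
Any 15th integer completes one of the 5 pairs, so 15 choices force a sum of 14.

15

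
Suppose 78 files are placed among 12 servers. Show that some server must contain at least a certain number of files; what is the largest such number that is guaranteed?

The 12 servers are the holes and the 78 files are the pigeons.
If every server held at most 6 files, the total would be at most 12 × 6 = 72, which is less than 78.
So some server holds at least ⌈78/12⌉ = 7 files.

7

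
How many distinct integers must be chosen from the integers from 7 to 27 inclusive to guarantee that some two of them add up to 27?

15

Group the elements by complementary pair {x, 27−x}: {7,20}, {8,19}, {9,18}, …, giving 7 two-element pairs and 7 integers whose partner 27−x falls outside [7,27].
Pigeonhole: treating each of those 14 groups as a pigeonhole, one can pick one integer per group — 14 integers — with no two summing to 27.
The 15th integer lands in an occupied pair, forcing a sum of 27.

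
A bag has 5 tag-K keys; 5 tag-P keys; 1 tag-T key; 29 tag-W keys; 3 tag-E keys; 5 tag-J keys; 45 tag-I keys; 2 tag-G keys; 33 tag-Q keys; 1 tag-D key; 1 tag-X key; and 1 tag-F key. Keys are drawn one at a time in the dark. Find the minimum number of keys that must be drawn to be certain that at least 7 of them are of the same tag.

43

The 12 tags are the holes; the keys drawn are the pigeons.
To avoid 7 of any one tag, the worst case takes at most 6 of each tag, or every key of a tag that has fewer than 6.
That gives 5 + 5 + 1 + 6 + 3 + 5 + 6 + 2 + 6 + 1 + 1 + 1 = 42 keys with no tag reaching 7.
The next key forces some tag to 7, so 42 + 1 = 43.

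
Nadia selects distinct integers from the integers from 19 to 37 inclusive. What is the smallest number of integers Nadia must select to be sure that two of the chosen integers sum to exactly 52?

Two chosen integers sum to 52 exactly when both halves of some pair {x, 52−x} with 19 ≤ x ≤ 52−x ≤ 33 are chosen — 7 such pairs.
The remaining 5 elements (those with no distinct partner in range) can never complete a 52-sum, so the worst case takes all of them and one from each pair: 5 + 7 = 12.
By the pigeonhole principle, the 13th integer has to be the second member of some pair, so 12 + 1 = 13.

13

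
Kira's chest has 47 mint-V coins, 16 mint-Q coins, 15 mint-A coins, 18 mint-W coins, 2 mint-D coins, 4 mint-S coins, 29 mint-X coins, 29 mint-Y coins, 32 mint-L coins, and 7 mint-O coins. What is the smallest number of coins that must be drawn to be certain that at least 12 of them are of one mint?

91

The 10 mints are the holes; the coins drawn are the pigeons.
To avoid 12 of any one mint, the worst case takes at most 11 of each mint, or every coin of a mint that has fewer than 11.
That gives 11 + 11 + 11 + 11 + 2 + 4 + 11 + 11 + 11 + 7 = 90 coins with no mint reaching 12.
The next coin forces some mint to 12, so 90 + 1 = 91.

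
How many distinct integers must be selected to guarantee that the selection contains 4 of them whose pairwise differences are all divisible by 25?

76

Integers whose pairwise differences are multiples of 25 are exactly those sharing a remainder mod 25. By the pigeonhole principle, the 25 residue classes mod 25 are the pigeonholes.
With 75 integers one could put 3 in each residue class and have no class reach 4.
The 76th integer pushes some class to 4, so 25·3 + 1 = 76.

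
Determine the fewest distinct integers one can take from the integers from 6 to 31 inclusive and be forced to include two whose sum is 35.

A set avoiding the sum 35 can contain at most one of each pair {x, 35−x}, plus the 2 elements whose complement lies outside the range.
The integers 18, …, 31 (14 of them) are such a set: any two sum to at least 18+19 = 37 > 35.
Pigeonhole: any 15th integer completes one of the 12 pairs, so 15 choices force a sum of 35.

15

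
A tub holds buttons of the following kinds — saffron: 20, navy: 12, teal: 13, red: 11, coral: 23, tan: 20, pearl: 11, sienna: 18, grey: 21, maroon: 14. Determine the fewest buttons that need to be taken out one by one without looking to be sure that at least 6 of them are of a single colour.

An adversary could hand out at most 5 buttons per colour: 5 + 5 + 5 + 5 + 5 + 5 + 5 + 5 + 5 + 5 = 50 buttons and still no colour has 6.
By the pigeonhole principle, one more button lands in a colour already at 5, so 51 draws are enough and 50 are not.

51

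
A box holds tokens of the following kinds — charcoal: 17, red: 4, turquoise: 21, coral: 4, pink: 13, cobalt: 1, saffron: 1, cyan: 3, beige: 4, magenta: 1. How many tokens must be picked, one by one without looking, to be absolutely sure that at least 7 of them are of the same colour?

Put each drawn token into a box by colour. The largest draw with every box below 7 takes min(count, 6) from each colour; colours with fewer than 6 contribute all they have.
Σ min(cᵢ, 6) = 6 + 4 + 6 + 4 + 6 + 1 + 1 + 3 + 4 + 1 = 36.
Draw number 36 + 1 = 37 must push one box to 7.

37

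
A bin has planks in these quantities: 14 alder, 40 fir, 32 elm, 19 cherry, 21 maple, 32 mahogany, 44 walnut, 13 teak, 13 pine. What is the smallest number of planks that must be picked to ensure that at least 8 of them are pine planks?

In the worst case for collecting pine planks, every non-pine plank comes out first.
There are 14 + 40 + 32 + 19 + 21 + 32 + 44 + 13 = 215 non-pine planks altogether.
After those, each further plank must be pine, so 215 + 8 = 223 draws guarantee 8 pine planks.

223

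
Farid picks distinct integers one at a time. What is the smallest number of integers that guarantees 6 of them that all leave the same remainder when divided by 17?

The 17 residue classes mod 17 are the pigeonholes.
With 85 integers one could put 5 in each residue class and have no class reach 6.
The 86th integer pushes some class to 6, so 17·5 + 1 = 86.

86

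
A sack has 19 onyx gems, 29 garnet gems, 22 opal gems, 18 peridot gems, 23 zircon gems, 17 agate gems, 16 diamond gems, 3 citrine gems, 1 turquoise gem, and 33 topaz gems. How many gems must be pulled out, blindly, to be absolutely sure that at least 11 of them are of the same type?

By the pigeonhole principle, put each drawn gem into a box by type. The largest draw with every box below 11 takes min(count, 10) from each type; types with fewer than 10 contribute all they have.
Σ min(cᵢ, 10) = 10 + 10 + 10 + 10 + 10 + 10 + 10 + 3 + 1 + 10 = 84.
Draw number 84 + 1 = 85 must push one box to 11.

85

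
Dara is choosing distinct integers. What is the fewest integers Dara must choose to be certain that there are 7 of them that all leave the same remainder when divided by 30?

181

The 30 residue classes mod 30 are the pigeonholes.
With 180 integers one could put 6 in each residue class and have no class reach 7.
The 181st integer pushes some class to 7, so 30·6 + 1 = 181.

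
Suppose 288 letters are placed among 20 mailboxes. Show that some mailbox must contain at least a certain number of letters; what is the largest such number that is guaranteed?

15

The 20 mailboxes are the holes and the 288 letters are the pigeons.
If every mailbox held at most 14 letters, the total would be at most 20 × 14 = 280, which is less than 288.
So some mailbox holds at least ⌈288/20⌉ = 15 letters.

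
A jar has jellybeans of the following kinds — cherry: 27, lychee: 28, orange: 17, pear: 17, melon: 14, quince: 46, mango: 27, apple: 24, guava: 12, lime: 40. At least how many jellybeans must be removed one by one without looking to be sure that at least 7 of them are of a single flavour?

61

The 10 flavours are the holes; the jellybeans drawn are the pigeons.
To avoid 7 of any one flavour, the worst case takes at most 6 of each flavour.
That gives 6 + 6 + 6 + 6 + 6 + 6 + 6 + 6 + 6 + 6 = 60 jellybeans with no flavour reaching 7.
The next jellybean forces some flavour to 7, so 60 + 1 = 61.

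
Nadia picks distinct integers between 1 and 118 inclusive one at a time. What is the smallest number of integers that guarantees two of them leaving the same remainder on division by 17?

18

The 17 residue classes mod 17 are the pigeonholes.
With 17 integers one could put 1 in each residue class and have no class reach 2.
The 18th integer pushes some class to 2, so 17·1 + 1 = 18.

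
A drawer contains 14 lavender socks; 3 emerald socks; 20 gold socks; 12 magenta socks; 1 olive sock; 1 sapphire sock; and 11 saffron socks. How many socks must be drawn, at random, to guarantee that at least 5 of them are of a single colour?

By the pigeonhole principle, put each drawn sock into a box by colour. The largest draw with every box below 5 takes min(count, 4) from each colour; colours with fewer than 4 contribute all they have.
Σ min(cᵢ, 4) = 4 + 3 + 4 + 4 + 1 + 1 + 4 = 21.
Draw number 21 + 1 = 22 must push one box to 5.

22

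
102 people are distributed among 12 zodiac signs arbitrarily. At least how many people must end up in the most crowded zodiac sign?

By the pigeonhole principle, the 12 zodiac signs are the holes and the 102 people are the pigeons.
If every zodiac sign held at most 8 people, the total would be at most 12 × 8 = 96, which is less than 102.
So some zodiac sign holds at least ⌈102/12⌉ = 9 people.

9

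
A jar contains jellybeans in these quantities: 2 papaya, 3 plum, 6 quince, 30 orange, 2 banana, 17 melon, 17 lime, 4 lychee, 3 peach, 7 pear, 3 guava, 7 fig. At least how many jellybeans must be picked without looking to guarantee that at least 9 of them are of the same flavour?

By pigeonhole, the 12 flavours are the holes; the jellybeans drawn are the pigeons.
To avoid 9 of any one flavour, the worst case takes at most 8 of each flavour, or every jellybean of a flavour that has fewer than 8.
That gives 2 + 3 + 6 + 8 + 2 + 8 + 8 + 4 + 3 + 7 + 3 + 7 = 61 jellybeans with no flavour reaching 9.
The next jellybean forces some flavour to 9, so 61 + 1 = 62.

62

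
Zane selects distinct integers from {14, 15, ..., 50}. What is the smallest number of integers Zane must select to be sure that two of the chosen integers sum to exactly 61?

Two chosen integers sum to 61 exactly when both halves of some pair {x, 61−x} with 14 ≤ x ≤ 61−x ≤ 47 are chosen — 17 such pairs.
The remaining 3 elements (those with no distinct partner in range) can never complete a 61-sum, so the worst case takes all of them and one from each pair: 3 + 17 = 20.
Pigeonhole: the 21st integer has to be the second member of some pair, so 20 + 1 = 21.

21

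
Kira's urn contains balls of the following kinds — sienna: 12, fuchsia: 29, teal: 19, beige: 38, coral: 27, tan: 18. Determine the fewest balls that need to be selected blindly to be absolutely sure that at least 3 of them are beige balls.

In the worst case for collecting beige balls, every non-beige ball comes out first.
There are 12 + 29 + 19 + 27 + 18 = 105 non-beige balls altogether.
After those, each further ball must be beige, so 105 + 3 = 108 draws guarantee 3 beige balls.

108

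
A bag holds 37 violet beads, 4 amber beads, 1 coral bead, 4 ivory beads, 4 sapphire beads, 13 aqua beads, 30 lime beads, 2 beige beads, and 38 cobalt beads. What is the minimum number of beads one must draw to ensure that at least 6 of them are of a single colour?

36

By the pigeonhole principle, the 9 colours are the holes; the beads drawn are the pigeons.
To avoid 6 of any one colour, the worst case takes at most 5 of each colour, or every bead of a colour that has fewer than 5.
That gives 5 + 4 + 1 + 4 + 4 + 5 + 5 + 2 + 5 = 35 beads with no colour reaching 6.
The next bead forces some colour to 6, so 35 + 1 = 36.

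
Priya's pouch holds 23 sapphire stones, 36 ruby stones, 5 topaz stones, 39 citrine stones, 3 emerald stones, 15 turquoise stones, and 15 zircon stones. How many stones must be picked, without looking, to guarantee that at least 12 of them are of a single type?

By pigeonhole, put each drawn stone into a box by type. The largest draw with every box below 12 takes min(count, 11) from each type; types with fewer than 11 contribute all they have.
Σ min(cᵢ, 11) = 11 + 11 + 5 + 11 + 3 + 11 + 11 = 63.
Draw number 63 + 1 = 64 must push one box to 12.

64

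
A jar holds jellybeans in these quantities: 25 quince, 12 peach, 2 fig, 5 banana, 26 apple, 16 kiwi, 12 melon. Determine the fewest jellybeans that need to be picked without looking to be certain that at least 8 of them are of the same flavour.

43

By pigeonhole, the 7 flavours are the holes; the jellybeans drawn are the pigeons.
To avoid 8 of any one flavour, the worst case takes at most 7 of each flavour, or every jellybean of a flavour that has fewer than 7.
That gives 7 + 7 + 2 + 5 + 7 + 7 + 7 = 42 jellybeans with no flavour reaching 8.
The next jellybean forces some flavour to 8, so 42 + 1 = 43.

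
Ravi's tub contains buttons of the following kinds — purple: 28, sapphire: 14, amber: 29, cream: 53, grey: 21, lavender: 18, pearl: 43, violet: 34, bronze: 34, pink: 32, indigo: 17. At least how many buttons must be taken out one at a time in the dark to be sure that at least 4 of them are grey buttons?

306

In the worst case for collecting grey buttons, every non-grey button comes out first.
There are 28 + 14 + 29 + 53 + 18 + 43 + 34 + 34 + 32 + 17 = 302 non-grey buttons altogether.
After those, each further button must be grey, so 302 + 4 = 306 draws guarantee 4 grey buttons.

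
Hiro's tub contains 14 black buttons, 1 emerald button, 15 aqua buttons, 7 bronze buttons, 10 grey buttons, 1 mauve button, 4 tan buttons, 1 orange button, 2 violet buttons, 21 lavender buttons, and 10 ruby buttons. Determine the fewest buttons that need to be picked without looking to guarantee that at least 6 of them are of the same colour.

40

By pigeonhole, put each drawn button into a box by colour. The largest draw with every box below 6 takes min(count, 5) from each colour; colours with fewer than 5 contribute all they have.
Σ min(cᵢ, 5) = 5 + 1 + 5 + 5 + 5 + 1 + 4 + 1 + 2 + 5 + 5 = 39.
Draw number 39 + 1 = 40 must push one box to 6.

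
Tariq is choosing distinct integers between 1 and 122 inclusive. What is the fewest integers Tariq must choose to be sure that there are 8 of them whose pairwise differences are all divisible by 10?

Integers whose pairwise differences are multiples of 10 are exactly those sharing a remainder mod 10. By pigeonhole, the 10 residue classes mod 10 are the pigeonholes.
With 70 integers one could put 7 in each residue class and have no class reach 8.
The 71st integer pushes some class to 8, so 10·7 + 1 = 71.

71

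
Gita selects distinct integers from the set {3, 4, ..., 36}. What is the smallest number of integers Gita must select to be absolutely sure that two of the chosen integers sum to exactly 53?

25

Two chosen integers sum to 53 exactly when both halves of some pair {x, 53−x} with 17 ≤ x ≤ 53−x ≤ 36 are chosen — 10 such pairs.
The remaining 14 elements (those with no distinct partner in range) can never complete a 53-sum, so the worst case takes all of them and one from each pair: 14 + 10 = 24.
By pigeonhole, the 25th integer has to be the second member of some pair, so 24 + 1 = 25.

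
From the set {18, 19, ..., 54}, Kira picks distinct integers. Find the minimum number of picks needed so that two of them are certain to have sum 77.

22

Two chosen integers sum to 77 exactly when both halves of some pair {x, 77−x} with 23 ≤ x ≤ 77−x ≤ 54 are chosen — 16 such pairs.
The remaining 5 elements (those with no distinct partner in range) can never complete a 77-sum, so the worst case takes all of them and one from each pair: 5 + 16 = 21.
By pigeonhole, the 22nd integer has to be the second member of some pair, so 21 + 1 = 22.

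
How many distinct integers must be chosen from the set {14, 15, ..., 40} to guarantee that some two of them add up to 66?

Two chosen integers sum to 66 exactly when both halves of some pair {x, 66−x} with 26 ≤ x ≤ 66−x ≤ 40 are chosen — 7 such pairs.
The remaining 13 elements (those with no distinct partner in range) can never complete a 66-sum, so the worst case takes all of them and one from each pair: 13 + 7 = 20.
By the pigeonhole principle, the 21st integer has to be the second member of some pair, so 20 + 1 = 21.

21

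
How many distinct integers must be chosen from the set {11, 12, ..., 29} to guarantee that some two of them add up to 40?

11

Two chosen integers sum to 40 exactly when both halves of some pair {x, 40−x} with 11 ≤ x ≤ 40−x ≤ 29 are chosen — 9 such pairs.
The remaining 1 element (those with no distinct partner in range) can never complete a 40-sum, so the worst case takes all of them and one from each pair: 1 + 9 = 10.
The 11th integer has to be the second member of some pair, so 10 + 1 = 11.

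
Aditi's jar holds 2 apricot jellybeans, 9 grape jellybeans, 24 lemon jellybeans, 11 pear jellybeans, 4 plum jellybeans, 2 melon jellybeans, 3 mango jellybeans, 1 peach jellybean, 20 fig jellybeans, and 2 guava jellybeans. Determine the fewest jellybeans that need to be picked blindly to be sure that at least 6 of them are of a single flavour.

An adversary could hand out at most 5 jellybeans per flavour (6 flavours run out sooner): 2 + 5 + 5 + 5 + 4 + 2 + 3 + 1 + 5 + 2 = 34 jellybeans and still no flavour has 6.
Pigeonhole: one more jellybean lands in a flavour already at 5, so 35 draws are enough and 34 are not.

35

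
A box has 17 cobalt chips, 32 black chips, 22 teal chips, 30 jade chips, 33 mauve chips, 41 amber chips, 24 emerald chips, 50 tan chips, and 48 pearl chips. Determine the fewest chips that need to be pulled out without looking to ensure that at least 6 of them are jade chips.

273

In the worst case for collecting jade chips, every non-jade chip comes out first.
There are 17 + 32 + 22 + 33 + 41 + 24 + 50 + 48 = 267 non-jade chips altogether.
After those, each further chip must be jade, so 267 + 6 = 273 draws guarantee 6 jade chips.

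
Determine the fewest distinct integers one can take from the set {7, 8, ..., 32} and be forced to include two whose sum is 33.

17

Group the elements by complementary pair {x, 33−x}: {7,26}, {8,25}, {9,24}, …, giving 10 two-element pairs and 6 integers whose partner 33−x falls outside [7,32].
By pigeonhole, treating each of those 16 groups as a pigeonhole, one can pick one integer per group — 16 integers — with no two summing to 33.
The 17th integer lands in an occupied pair, forcing a sum of 33.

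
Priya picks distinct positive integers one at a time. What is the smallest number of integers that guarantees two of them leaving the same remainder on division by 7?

8

By pigeonhole, the 7 residue classes mod 7 are the pigeonholes.
With 7 integers one could put 1 in each residue class and have no class reach 2.
The 8th integer pushes some class to 2, so 7·1 + 1 = 8.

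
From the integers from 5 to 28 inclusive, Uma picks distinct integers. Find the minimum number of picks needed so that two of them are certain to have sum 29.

15

A set avoiding the sum 29 can contain at most one of each pair {x, 29−x}, plus the 4 elements whose complement lies outside the range.
The integers 15, …, 28 (14 of them) are such a set: any two sum to at least 15+16 = 31 > 29.
Any 15th integer completes one of the 10 pairs, so 15 choices force a sum of 29.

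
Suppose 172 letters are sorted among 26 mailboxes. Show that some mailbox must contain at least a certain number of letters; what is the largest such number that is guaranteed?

7

The 26 mailboxes are the holes and the 172 letters are the pigeons.
If every mailbox held at most 6 letters, the total would be at most 26 × 6 = 156, which is less than 172.
So some mailbox holds at least ⌈172/26⌉ = 7 letters.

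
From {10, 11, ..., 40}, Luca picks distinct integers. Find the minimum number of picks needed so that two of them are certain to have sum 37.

23

Group the elements by complementary pair {x, 37−x}: {10,27}, {11,26}, {12,25}, …, giving 9 two-element pairs and 13 integers whose partner 37−x falls outside [10,40].
By the pigeonhole principle, treating each of those 22 groups as a pigeonhole, one can pick one integer per group — 22 integers — with no two summing to 37.
The 23rd integer lands in an occupied pair, forcing a sum of 37.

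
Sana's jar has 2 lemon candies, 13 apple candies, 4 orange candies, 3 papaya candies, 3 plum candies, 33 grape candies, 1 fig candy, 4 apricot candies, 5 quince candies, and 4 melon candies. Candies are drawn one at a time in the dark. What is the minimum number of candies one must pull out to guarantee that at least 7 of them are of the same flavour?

An adversary could hand out at most 6 candies per flavour (8 flavours run out sooner): 2 + 6 + 4 + 3 + 3 + 6 + 1 + 4 + 5 + 4 = 38 candies and still no flavour has 7.
By the pigeonhole principle, one more candy lands in a flavour already at 6, so 39 draws are enough and 38 are not.

39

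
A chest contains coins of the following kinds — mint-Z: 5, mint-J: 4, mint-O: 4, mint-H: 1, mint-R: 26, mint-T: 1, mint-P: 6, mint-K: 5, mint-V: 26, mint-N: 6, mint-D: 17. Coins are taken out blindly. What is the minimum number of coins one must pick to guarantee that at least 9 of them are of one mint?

An adversary could hand out at most 8 coins per mint (8 mints run out sooner): 5 + 4 + 4 + 1 + 8 + 1 + 6 + 5 + 8 + 6 + 8 = 56 coins and still no mint has 9.
By the pigeonhole principle, one more coin lands in a mint already at 8, so 57 draws are enough and 56 are not.

57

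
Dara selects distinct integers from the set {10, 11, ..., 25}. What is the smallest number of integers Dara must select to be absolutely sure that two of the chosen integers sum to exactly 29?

12

A set avoiding the sum 29 can contain at most one of each pair {x, 29−x}, plus the 6 elements whose complement lies outside the range.
The integers 15, …, 25 (11 of them) are such a set: any two sum to at least 15+16 = 31 > 29.
Any 12th integer completes one of the 5 pairs, so 12 choices force a sum of 29.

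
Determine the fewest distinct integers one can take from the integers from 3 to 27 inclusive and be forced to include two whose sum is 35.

16

Two chosen integers sum to 35 exactly when both halves of some pair {x, 35−x} with 8 ≤ x ≤ 35−x ≤ 27 are chosen — 10 such pairs.
The remaining 5 elements (those with no distinct partner in range) can never complete a 35-sum, so the worst case takes all of them and one from each pair: 5 + 10 = 15.
The 16th integer has to be the second member of some pair, so 15 + 1 = 16.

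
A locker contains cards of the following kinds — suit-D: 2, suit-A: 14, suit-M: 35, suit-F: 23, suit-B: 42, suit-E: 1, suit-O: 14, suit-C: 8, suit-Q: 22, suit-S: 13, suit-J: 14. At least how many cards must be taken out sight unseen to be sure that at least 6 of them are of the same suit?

49

Pigeonhole: put each drawn card into a box by suit. The largest draw with every box below 6 takes min(count, 5) from each suit; suits with fewer than 5 contribute all they have.
Σ min(cᵢ, 5) = 2 + 5 + 5 + 5 + 5 + 1 + 5 + 5 + 5 + 5 + 5 = 48.
Draw number 48 + 1 = 49 must push one box to 6.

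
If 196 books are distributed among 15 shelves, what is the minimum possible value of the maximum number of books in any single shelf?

By pigeonhole, the 15 shelves are the holes and the 196 books are the pigeons.
If every shelf held at most 13 books, the total would be at most 15 × 13 = 195, which is less than 196.
So some shelf holds at least ⌈196/15⌉ = 14 books.

14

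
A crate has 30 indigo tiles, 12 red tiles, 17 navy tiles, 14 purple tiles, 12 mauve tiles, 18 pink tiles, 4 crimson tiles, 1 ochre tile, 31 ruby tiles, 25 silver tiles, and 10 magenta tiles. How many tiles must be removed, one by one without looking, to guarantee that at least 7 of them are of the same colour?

60

The 11 colours are the holes; the tiles drawn are the pigeons.
To avoid 7 of any one colour, the worst case takes at most 6 of each colour, or every tile of a colour that has fewer than 6.
That gives 6 + 6 + 6 + 6 + 6 + 6 + 4 + 1 + 6 + 6 + 6 = 59 tiles with no colour reaching 7.
The next tile forces some colour to 7, so 59 + 1 = 60.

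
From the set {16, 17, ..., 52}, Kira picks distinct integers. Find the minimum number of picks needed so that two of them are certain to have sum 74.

A set avoiding the sum 74 can contain at most one of each pair {x, 74−x}, plus the 7 elements whose complement lies outside the range or equal to its own complement.
The integers 16, …, 37 (22 of them) are such a set: any two sum to at least 16+17 = 33 and at most 36+37 = 73 < 74.
By the pigeonhole principle, any 23rd integer completes one of the 15 pairs, so 23 choices force a sum of 74.

23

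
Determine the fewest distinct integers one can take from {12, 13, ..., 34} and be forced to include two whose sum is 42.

15

Group the elements by complementary pair {x, 42−x}: {12,30}, {13,29}, {14,28}, …, giving 9 two-element pairs; the single value 21 (it cannot pair with itself since the integers are distinct); and 4 integers whose partner 42−x falls outside [12,34].
Pigeonhole: treating each of those 14 groups as a pigeonhole, one can pick one integer per group — 14 integers — with no two summing to 42.
The 15th integer lands in an occupied pair, forcing a sum of 42.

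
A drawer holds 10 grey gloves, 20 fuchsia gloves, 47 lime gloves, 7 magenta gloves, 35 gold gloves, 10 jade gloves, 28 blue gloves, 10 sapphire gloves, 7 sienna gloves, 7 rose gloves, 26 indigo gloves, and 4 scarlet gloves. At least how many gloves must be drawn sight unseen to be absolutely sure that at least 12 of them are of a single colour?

An adversary could hand out at most 11 gloves per colour (7 colours run out sooner): 10 + 11 + 11 + 7 + 11 + 10 + 11 + 10 + 7 + 7 + 11 + 4 = 110 gloves and still no colour has 12.
Pigeonhole: one more glove lands in a colour already at 11, so 111 draws are enough and 110 are not.

111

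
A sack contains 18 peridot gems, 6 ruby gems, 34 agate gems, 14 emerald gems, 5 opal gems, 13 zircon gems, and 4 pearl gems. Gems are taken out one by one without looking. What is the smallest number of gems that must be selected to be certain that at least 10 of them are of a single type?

52

An adversary could hand out at most 9 gems per type (ruby, opal, pearl run out sooner): 9 + 6 + 9 + 9 + 5 + 9 + 4 = 51 gems and still no type has 10.
Pigeonhole: one more gem lands in a type already at 9, so 52 draws are enough and 51 are not.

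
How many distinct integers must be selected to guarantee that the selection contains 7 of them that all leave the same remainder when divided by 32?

193

The 32 residue classes mod 32 are the pigeonholes.
With 192 integers one could put 6 in each residue class and have no class reach 7.
The 193rd integer pushes some class to 7, so 32·6 + 1 = 193.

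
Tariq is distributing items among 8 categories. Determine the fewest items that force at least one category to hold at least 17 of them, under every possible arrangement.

With 128 items one could put exactly 16 in each of the 8 categories, and no category would reach 17.
One more item must land in a category that already has 16, giving it 17.
So 8 × 16 + 1 = 129 items are required.

129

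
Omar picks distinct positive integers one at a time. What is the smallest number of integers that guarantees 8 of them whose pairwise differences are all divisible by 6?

Integers whose pairwise differences are multiples of 6 are exactly those sharing a remainder mod 6. Pigeonhole: the 6 residue classes mod 6 are the pigeonholes.
With 42 integers one could put 7 in each residue class and have no class reach 8.
The 43rd integer pushes some class to 8, so 6·7 + 1 = 43.

43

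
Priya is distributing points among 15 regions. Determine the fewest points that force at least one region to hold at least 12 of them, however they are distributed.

166

With 165 points one could put exactly 11 in each of the 15 regions, and no region would reach 12.
By the pigeonhole principle, one more point must land in a region that already has 11, giving it 12.
So 15 × 11 + 1 = 166 points are required.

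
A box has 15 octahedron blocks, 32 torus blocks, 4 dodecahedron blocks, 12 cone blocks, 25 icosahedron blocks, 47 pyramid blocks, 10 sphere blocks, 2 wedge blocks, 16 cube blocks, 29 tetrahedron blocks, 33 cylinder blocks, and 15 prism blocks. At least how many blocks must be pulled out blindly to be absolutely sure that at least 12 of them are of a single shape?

116

An adversary could hand out at most 11 blocks per shape (dodecahedron, sphere, wedge run out sooner): 11 + 11 + 4 + 11 + 11 + 11 + 10 + 2 + 11 + 11 + 11 + 11 = 115 blocks and still no shape has 12.
By the pigeonhole principle, one more block lands in a shape already at 11, so 116 draws are enough and 115 are not.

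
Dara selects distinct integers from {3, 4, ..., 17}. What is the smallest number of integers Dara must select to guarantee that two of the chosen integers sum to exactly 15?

11

Two chosen integers sum to 15 exactly when both halves of some pair {x, 15−x} with 3 ≤ x ≤ 15−x ≤ 12 are chosen — 5 such pairs.
The remaining 5 elements (those with no distinct partner in range) can never complete a 15-sum, so the worst case takes all of them and one from each pair: 5 + 5 = 10.
The 11th integer has to be the second member of some pair, so 10 + 1 = 11.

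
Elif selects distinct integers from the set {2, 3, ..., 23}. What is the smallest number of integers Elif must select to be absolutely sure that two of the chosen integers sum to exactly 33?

16

Group the elements by complementary pair {x, 33−x}: {10,23}, {11,22}, {12,21}, …, giving 7 two-element pairs and 8 integers whose partner 33−x falls outside [2,23].
Treating each of those 15 groups as a pigeonhole, one can pick one integer per group — 15 integers — with no two summing to 33.
The 16th integer lands in an occupied pair, forcing a sum of 33.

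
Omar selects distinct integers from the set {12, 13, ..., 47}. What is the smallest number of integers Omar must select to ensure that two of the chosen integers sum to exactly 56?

21

Group the elements by complementary pair {x, 56−x}: {12,44}, {13,43}, {14,42}, …, giving 16 two-element pairs, the single value 28 (it cannot pair with itself since the integers are distinct), and 3 integers whose partner 56−x falls outside [12,47].
Pigeonhole: treating each of those 20 groups as a pigeonhole, one can pick one integer per group — 20 integers — with no two summing to 56.
The 21st integer lands in an occupied pair, forcing a sum of 56.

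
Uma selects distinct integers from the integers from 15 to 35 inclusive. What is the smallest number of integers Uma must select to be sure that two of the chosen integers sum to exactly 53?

A set avoiding the sum 53 can contain at most one of each pair {x, 53−x}, plus the 3 elements whose complement lies outside the range.
The integers 15, …, 26 (12 of them) are such a set: any two sum to at least 15+16 = 31 and at most 25+26 = 51 < 53.
Pigeonhole: any 13th integer completes one of the 9 pairs, so 13 choices force a sum of 53.

13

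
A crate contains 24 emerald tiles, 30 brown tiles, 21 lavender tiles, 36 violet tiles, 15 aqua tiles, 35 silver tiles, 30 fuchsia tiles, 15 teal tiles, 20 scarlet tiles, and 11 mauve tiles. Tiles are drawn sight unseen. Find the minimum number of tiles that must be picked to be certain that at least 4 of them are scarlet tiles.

In the worst case for collecting scarlet tiles, every non-scarlet tile comes out first.
There are 24 + 30 + 21 + 36 + 15 + 35 + 30 + 15 + 11 = 217 non-scarlet tiles altogether.
After those, each further tile must be scarlet, so 217 + 4 = 221 draws guarantee 4 scarlet tiles.

221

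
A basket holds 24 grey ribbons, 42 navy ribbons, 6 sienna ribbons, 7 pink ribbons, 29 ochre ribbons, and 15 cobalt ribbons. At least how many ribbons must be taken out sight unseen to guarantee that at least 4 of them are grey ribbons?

103

In the worst case for collecting grey ribbons, every non-grey ribbon comes out first.
There are 42 + 6 + 7 + 29 + 15 = 99 non-grey ribbons altogether.
After those, each further ribbon must be grey, so 99 + 4 = 103 draws guarantee 4 grey ribbons.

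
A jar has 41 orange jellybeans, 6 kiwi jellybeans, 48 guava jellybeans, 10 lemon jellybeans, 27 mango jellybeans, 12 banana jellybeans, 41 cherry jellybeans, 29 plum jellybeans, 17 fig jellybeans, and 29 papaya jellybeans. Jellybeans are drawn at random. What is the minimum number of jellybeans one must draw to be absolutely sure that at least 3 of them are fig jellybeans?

In the worst case for collecting fig jellybeans, every non-fig jellybean comes out first.
There are 41 + 6 + 48 + 10 + 27 + 12 + 41 + 29 + 29 = 243 non-fig jellybeans altogether.
After those, each further jellybean must be fig, so 243 + 3 = 246 draws guarantee 3 fig jellybeans.

246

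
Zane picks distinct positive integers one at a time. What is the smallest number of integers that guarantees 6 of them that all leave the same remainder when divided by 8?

41

The 8 residue classes mod 8 are the pigeonholes.
With 40 integers one could put 5 in each residue class and have no class reach 6.
The 41st integer pushes some class to 6, so 8·5 + 1 = 41.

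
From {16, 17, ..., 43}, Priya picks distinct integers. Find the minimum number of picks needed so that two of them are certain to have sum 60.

Group the elements by complementary pair {x, 60−x}: {17,43}, {18,42}, {19,41}, …, giving 13 two-element pairs, the single value 30 (it cannot pair with itself since the integers are distinct), and 1 integer whose partner 60−x falls outside [16,43].
Pigeonhole: treating each of those 15 groups as a pigeonhole, one can pick one integer per group — 15 integers — with no two summing to 60.
The 16th integer lands in an occupied pair, forcing a sum of 60.

16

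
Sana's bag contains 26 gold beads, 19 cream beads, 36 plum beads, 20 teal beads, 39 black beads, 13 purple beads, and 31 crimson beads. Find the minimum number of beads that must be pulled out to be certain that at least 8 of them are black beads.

153

In the worst case for collecting black beads, every non-black bead comes out first.
There are 26 + 19 + 36 + 20 + 13 + 31 = 145 non-black beads altogether.
After those, each further bead must be black, so 145 + 8 = 153 draws guarantee 8 black beads.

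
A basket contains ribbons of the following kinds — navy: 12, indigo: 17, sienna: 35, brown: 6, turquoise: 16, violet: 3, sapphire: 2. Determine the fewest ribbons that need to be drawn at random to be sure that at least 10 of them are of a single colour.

48

By pigeonhole, put each drawn ribbon into a box by colour. The largest draw with every box below 10 takes min(count, 9) from each colour; colours with fewer than 9 contribute all they have.
Σ min(cᵢ, 9) = 9 + 9 + 9 + 6 + 9 + 3 + 2 = 47.
Draw number 47 + 1 = 48 must push one box to 10.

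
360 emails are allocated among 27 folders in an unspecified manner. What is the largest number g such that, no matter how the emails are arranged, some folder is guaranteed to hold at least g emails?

14

The 27 folders are the holes and the 360 emails are the pigeons.
If every folder held at most 13 emails, the total would be at most 27 × 13 = 351, which is less than 360.
So some folder holds at least ⌈360/27⌉ = 14 emails.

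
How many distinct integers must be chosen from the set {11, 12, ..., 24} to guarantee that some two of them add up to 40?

11

Group the elements by complementary pair {x, 40−x}: {16,24}, {17,23}, {18,22}, …, giving 4 two-element pairs, the single value 20 (it cannot pair with itself since the integers are distinct), and 5 integers whose partner 40−x falls outside [11,24].
Treating each of those 10 groups as a pigeonhole, one can pick one integer per group — 10 integers — with no two summing to 40.
The 11th integer lands in an occupied pair, forcing a sum of 40.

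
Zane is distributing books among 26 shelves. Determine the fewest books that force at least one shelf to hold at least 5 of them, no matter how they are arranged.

With 104 books one could put exactly 4 in each of the 26 shelves, and no shelf would reach 5.
One more book must land in a shelf that already has 4, giving it 5.
So 26 × 4 + 1 = 105 books are required.

105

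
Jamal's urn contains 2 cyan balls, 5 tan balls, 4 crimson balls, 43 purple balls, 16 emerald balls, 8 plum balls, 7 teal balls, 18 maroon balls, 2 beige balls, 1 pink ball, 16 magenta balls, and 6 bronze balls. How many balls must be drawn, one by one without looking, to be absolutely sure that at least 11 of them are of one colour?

An adversary could hand out at most 10 balls per colour (8 colours run out sooner): 2 + 5 + 4 + 10 + 10 + 8 + 7 + 10 + 2 + 1 + 10 + 6 = 75 balls and still no colour has 11.
Pigeonhole: one more ball lands in a colour already at 10, so 76 draws are enough and 75 are not.

76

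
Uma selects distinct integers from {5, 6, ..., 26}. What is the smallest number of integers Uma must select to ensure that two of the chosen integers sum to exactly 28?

14

A set avoiding the sum 28 can contain at most one of each pair {x, 28−x}, plus the 4 elements whose complement lies outside the range or equal to its own complement.
The integers 14, …, 26 (13 of them) are such a set: any two sum to at least 14+15 = 29 > 28.
Any 14th integer completes one of the 9 pairs, so 14 choices force a sum of 28.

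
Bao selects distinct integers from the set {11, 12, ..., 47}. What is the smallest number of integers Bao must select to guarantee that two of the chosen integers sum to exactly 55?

21

Two chosen integers sum to 55 exactly when both halves of some pair {x, 55−x} with 11 ≤ x ≤ 55−x ≤ 44 are chosen — 17 such pairs.
The remaining 3 elements (those with no distinct partner in range) can never complete a 55-sum, so the worst case takes all of them and one from each pair: 3 + 17 = 20.
The 21st integer has to be the second member of some pair, so 20 + 1 = 21.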